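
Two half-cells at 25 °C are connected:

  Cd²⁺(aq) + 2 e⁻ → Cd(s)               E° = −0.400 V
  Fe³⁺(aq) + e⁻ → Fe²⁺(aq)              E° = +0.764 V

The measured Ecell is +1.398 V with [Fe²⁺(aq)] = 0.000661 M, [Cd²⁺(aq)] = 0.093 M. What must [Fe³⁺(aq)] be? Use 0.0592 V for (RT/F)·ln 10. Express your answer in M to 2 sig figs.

1.8 M

Fe³⁺/Fe²⁺ is the cathode (higher E°); E°cell = +0.764 − (−0.400) = +1.164 V with n = 2.
Rearranging E = E° − (0.0592/n)·log Q gives log Q = 2(+1.164 − (+1.398))/0.0592 = −7.905.
For 2 Fe³⁺(aq) + Cd(s) → 2 Fe²⁺(aq) + Cd²⁺(aq), the reaction quotient is Q = ([Fe²⁺(aq)]^2·[Cd²⁺(aq)]) / [Fe³⁺(aq)]^2.
Isolating [Fe³⁺(aq)] in Q = 10^{−7.905} yields log [Fe³⁺(aq)] = 0.257, i.e. 1.8 M.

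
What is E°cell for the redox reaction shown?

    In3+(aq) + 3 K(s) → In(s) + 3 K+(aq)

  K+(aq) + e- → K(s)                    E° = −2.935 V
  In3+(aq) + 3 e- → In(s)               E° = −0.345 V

+2.590 V

In3+(aq) gains electrons, so the In³⁺/In couple is the cathode; the K⁺/K couple is the anode.
E°cell = E°(cathode) − E°(anode) = −0.345 − (−2.935) = +2.590 V.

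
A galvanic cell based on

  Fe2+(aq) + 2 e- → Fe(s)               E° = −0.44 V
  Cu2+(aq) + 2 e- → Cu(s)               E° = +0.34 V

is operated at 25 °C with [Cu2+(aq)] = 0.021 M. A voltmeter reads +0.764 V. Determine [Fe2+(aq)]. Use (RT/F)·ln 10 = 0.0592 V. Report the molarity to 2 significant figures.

The Cu²⁺/Cu couple has the larger reduction potential, so it is the cathode: E°cell = +0.34 − (−0.44) = +0.78 V and n = 2.
From the Nernst equation, log Q = n(E° − E)/0.0592 = 2·(+0.78 − (+0.764))/0.0592 = 0.541.
Balancing electrons gives Cu2+(aq) + Fe(s) → Cu(s) + Fe2+(aq); thus Q = [Fe2+(aq)] / [Cu2+(aq)].
Isolating [Fe2+(aq)] in Q = 10^{0.541} yields log [Fe2+(aq)] = −1.137, i.e. 0.073 M.

0.073 M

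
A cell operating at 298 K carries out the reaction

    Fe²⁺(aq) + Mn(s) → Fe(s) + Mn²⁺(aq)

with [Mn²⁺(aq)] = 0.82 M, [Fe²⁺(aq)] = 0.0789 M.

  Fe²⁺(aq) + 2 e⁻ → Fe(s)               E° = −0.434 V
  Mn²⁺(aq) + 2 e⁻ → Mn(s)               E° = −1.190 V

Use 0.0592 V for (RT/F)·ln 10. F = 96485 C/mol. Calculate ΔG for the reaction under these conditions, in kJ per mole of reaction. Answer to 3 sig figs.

E°cell = −0.434 − (−1.190) = +0.756 V; the balanced reaction transfers n = 2 electrons.
Here Q = [Mn²⁺(aq)] / [Fe²⁺(aq)] = 10.4 (log Q = 1.017), giving E = +0.756 − (0.0592/2)·(1.017) = +0.7259 V.
ΔG = −nFE = −(2)(96485)(+0.7259) J/mol = −140 kJ/mol.

−140 kJ/mol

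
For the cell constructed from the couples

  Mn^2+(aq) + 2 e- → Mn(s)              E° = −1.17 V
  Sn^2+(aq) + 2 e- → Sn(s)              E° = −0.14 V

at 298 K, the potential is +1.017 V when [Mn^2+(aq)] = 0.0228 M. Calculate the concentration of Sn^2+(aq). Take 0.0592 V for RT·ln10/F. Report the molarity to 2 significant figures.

The Sn²⁺/Sn couple has the larger reduction potential, so it is the cathode: E°cell = −0.14 − (−1.17) = +1.03 V and n = 2.
Rearranging E = E° − (0.0592/n)·log Q gives log Q = 2(+1.03 − (+1.017))/0.0592 = 0.439.
The balanced reaction is Sn^2+(aq) + Mn(s) → Sn(s) + Mn^2+(aq), so Q = [Mn^2+(aq)] / [Sn^2+(aq)].
Isolating [Sn^2+(aq)] in Q = 10^{0.439} yields log [Sn^2+(aq)] = −2.081, i.e. 0.0083 M.

0.0083 M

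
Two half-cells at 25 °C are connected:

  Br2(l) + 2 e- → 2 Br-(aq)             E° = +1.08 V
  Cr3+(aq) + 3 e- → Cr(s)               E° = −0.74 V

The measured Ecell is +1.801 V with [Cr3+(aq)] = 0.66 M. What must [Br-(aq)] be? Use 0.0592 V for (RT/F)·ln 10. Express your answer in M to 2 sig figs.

The Br₂/Br⁻ couple has the larger reduction potential, so it is the cathode: E°cell = +1.08 − (−0.74) = +1.82 V and n = 6.
Rearranging E = E° − (0.0592/n)·log Q gives log Q = 6(+1.82 − (+1.801))/0.0592 = 1.926.
Balancing electrons gives 3 Br2(l) + 2 Cr(s) → 6 Br-(aq) + 2 Cr3+(aq); thus Q = [Br-(aq)]^6·[Cr3+(aq)]^2.
Solving for the unknown gives log [Br-(aq)] = 0.381, so [Br-(aq)] ≈ 2.4 M.

2.4 M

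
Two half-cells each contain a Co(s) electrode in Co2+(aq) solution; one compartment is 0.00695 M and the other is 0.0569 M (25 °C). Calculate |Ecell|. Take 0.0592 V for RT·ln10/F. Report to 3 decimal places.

For a concentration cell E°cell = 0, since both electrodes use the same couple.
The compartment with the higher Co2+(aq) concentration (0.0569 M) acts as the cathode; ions are reduced there and produced at the dilute (0.00695 M) anode.
With n = 2, Ecell = −(0.0592/2)·log([dilute]/[conc]) = −(0.0592/2)·log(0.00695/0.0569) = +0.027 V.

0.027 V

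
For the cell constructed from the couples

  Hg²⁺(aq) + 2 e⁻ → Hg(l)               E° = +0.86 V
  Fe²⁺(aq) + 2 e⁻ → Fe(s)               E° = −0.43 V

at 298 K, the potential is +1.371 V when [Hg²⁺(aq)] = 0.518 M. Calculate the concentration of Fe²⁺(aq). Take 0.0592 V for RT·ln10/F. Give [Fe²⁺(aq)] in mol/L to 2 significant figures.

0.00095 M

The Hg²⁺/Hg couple has the larger reduction potential, so it is the cathode: E°cell = +0.86 − (−0.43) = +1.29 V and n = 2.
From the Nernst equation, log Q = n(E° − E)/0.0592 = 2·(+1.29 − (+1.371))/0.0592 = −2.736.
The balanced reaction is Hg²⁺(aq) + Fe(s) → Hg(l) + Fe²⁺(aq), so Q = [Fe²⁺(aq)] / [Hg²⁺(aq)].
Substituting the known concentrations and solving, log [Fe²⁺(aq)] = −3.022 and [Fe²⁺(aq)] = 0.00095 M.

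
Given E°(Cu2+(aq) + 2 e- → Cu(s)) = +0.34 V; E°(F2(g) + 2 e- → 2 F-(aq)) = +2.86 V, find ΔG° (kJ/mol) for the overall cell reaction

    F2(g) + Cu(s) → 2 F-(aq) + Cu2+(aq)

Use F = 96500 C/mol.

−486 kJ/mol

In the reaction as written F2(g) is reduced, so the F₂/F⁻ couple is the cathode and Cu²⁺/Cu is the anode.
E°cell = +2.86 − (+0.34) = +2.52 V; balancing electrons gives n = 2.
ΔG° = −nFE°cell = −(2)(96500)(+2.52) J/mol = −486 kJ/mol.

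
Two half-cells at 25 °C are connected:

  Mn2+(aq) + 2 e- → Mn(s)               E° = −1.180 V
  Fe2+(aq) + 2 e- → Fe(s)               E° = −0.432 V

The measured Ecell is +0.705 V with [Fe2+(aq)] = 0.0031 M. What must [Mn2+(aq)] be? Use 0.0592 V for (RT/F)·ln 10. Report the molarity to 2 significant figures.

The Fe²⁺/Fe couple has the larger reduction potential, so it is the cathode: E°cell = −0.432 − (−1.180) = +0.748 V and n = 2.
Since E = E° − (0.0592/n)·log Q, log Q = n(E° − E)/0.0592 = 1.453.
For Fe2+(aq) + Mn(s) → Fe(s) + Mn2+(aq), the reaction quotient is Q = [Mn2+(aq)] / [Fe2+(aq)].
Solving for the unknown gives log [Mn2+(aq)] = −1.056, so [Mn2+(aq)] ≈ 0.088 M.

0.088 M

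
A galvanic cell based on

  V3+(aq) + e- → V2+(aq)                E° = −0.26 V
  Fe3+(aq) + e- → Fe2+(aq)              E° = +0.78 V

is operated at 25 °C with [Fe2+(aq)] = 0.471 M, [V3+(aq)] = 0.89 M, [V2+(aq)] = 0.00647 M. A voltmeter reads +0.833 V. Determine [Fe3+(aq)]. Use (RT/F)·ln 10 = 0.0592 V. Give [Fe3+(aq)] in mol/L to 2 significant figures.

0.021 M

With Fe³⁺/Fe²⁺ at the cathode and V³⁺/V²⁺ at the anode, E°cell = +0.78 − (−0.26) = +1.04 V (n = 1).
Since E = E° − (0.0592/n)·log Q, log Q = n(E° − E)/0.0592 = 3.497.
The balanced reaction is Fe3+(aq) + V2+(aq) → Fe2+(aq) + V3+(aq), so Q = ([Fe2+(aq)]·[V3+(aq)]) / ([Fe3+(aq)]·[V2+(aq)]).
Isolating [Fe3+(aq)] in Q = 10^{3.497} yields log [Fe3+(aq)] = −1.685, i.e. 0.021 M.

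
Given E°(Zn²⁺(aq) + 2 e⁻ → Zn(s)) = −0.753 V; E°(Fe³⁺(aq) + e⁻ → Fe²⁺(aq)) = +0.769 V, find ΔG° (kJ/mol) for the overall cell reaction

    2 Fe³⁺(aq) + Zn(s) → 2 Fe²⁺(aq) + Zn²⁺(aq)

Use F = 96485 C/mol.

−294 kJ/mol

In the reaction as written Fe³⁺(aq) is reduced, so the Fe³⁺/Fe²⁺ couple is the cathode and Zn²⁺/Zn is the anode.
E°cell = +0.769 − (−0.753) = +1.522 V; balancing electrons gives n = 2.
ΔG° = −nFE°cell = −(2)(96485)(+1.522) J/mol = −294 kJ/mol.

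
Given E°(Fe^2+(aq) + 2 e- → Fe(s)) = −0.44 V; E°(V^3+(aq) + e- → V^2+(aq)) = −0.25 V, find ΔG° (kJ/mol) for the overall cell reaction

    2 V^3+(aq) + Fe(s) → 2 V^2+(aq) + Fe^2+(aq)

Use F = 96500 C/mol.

In the reaction as written V^3+(aq) is reduced, so the V³⁺/V²⁺ couple is the cathode and Fe²⁺/Fe is the anode.
E°cell = −0.25 − (−0.44) = +0.19 V; balancing electrons gives n = 2.
ΔG° = −nFE°cell = −(2)(96500)(+0.19) J/mol = −36.7 kJ/mol.

−36.7 kJ/mol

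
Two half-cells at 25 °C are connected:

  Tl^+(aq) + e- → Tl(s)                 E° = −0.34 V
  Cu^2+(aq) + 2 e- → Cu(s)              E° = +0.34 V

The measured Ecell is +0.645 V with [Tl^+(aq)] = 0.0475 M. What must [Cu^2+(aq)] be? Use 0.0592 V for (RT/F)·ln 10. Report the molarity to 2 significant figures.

0.00015 M

The Cu²⁺/Cu couple has the larger reduction potential, so it is the cathode: E°cell = +0.34 − (−0.34) = +0.68 V and n = 2.
Rearranging E = E° − (0.0592/n)·log Q gives log Q = 2(+0.68 − (+0.645))/0.0592 = 1.182.
For Cu^2+(aq) + 2 Tl(s) → Cu(s) + 2 Tl^+(aq), the reaction quotient is Q = [Tl^+(aq)]^2 / [Cu^2+(aq)].
Isolating [Cu^2+(aq)] in Q = 10^{1.182} yields log [Cu^2+(aq)] = −3.829, i.e. 0.00015 M.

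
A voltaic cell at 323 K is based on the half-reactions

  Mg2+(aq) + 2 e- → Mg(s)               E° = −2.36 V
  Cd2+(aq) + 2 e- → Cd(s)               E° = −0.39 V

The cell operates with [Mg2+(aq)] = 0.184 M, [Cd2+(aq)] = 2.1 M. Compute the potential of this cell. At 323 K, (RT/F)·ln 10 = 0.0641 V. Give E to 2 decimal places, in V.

The Cd²⁺/Cd couple has the more positive E°, so it is the cathode; Mg²⁺/Mg is the anode.
E°cell = −0.39 − (−2.36) = +1.97 V, with n = 2 electrons transferred.
Balancing gives Cd2+(aq) + Mg(s) → Cd(s) + Mg2+(aq); hence Q = [Mg2+(aq)] / [Cd2+(aq)] = 0.0876 (log Q = −1.057).
E = E° − (0.0641/n)·log Q = +1.97 − (0.0641/2)(−1.057) = +2.00 V.

+2.00 V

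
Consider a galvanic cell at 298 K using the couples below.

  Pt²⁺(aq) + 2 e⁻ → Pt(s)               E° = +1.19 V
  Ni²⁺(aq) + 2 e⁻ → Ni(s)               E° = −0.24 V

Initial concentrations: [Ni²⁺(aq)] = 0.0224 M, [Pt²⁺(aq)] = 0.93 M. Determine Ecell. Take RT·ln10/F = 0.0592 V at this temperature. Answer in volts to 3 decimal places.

Since E°(Pt²⁺/Pt) > E°(Ni²⁺/Ni), Pt²⁺/Pt serves as the cathode.
E°cell = +1.19 − (−0.24) = +1.43 V, with n = 2 electrons transferred.
For the overall reaction Pt²⁺(aq) + Ni(s) → Pt(s) + Ni²⁺(aq), Q = [Ni²⁺(aq)] / [Pt²⁺(aq)] = 0.0241, giving log Q = −1.618.
By the Nernst equation, E = +1.43 − (0.0592/2)·(−1.618) = +1.478 V.

+1.478 V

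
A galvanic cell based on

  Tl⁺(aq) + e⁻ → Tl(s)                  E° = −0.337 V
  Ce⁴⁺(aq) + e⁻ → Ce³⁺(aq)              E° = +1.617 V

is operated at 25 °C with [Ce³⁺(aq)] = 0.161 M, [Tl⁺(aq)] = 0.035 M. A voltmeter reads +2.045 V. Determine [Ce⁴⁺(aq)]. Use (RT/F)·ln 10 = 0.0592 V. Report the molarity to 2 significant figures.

0.19 M

The Ce⁴⁺/Ce³⁺ couple has the larger reduction potential, so it is the cathode: E°cell = +1.617 − (−0.337) = +1.954 V and n = 1.
Since E = E° − (0.0592/n)·log Q, log Q = n(E° − E)/0.0592 = −1.537.
Balancing electrons gives Ce⁴⁺(aq) + Tl(s) → Ce³⁺(aq) + Tl⁺(aq); thus Q = ([Ce³⁺(aq)]·[Tl⁺(aq)]) / [Ce⁴⁺(aq)].
Isolating [Ce⁴⁺(aq)] in Q = 10^{−1.537} yields log [Ce⁴⁺(aq)] = −0.712, i.e. 0.19 M.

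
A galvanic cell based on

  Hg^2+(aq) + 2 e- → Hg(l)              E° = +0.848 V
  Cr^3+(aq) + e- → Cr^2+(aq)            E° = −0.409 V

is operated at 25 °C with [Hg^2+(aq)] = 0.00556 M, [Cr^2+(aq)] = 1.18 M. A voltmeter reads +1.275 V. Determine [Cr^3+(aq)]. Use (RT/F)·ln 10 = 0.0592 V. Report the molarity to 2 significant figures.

With Hg²⁺/Hg at the cathode and Cr³⁺/Cr²⁺ at the anode, E°cell = +0.848 − (−0.409) = +1.257 V (n = 2).
Rearranging E = E° − (0.0592/n)·log Q gives log Q = 2(+1.257 − (+1.275))/0.0592 = −0.608.
Balancing electrons gives Hg^2+(aq) + 2 Cr^2+(aq) → Hg(l) + 2 Cr^3+(aq); thus Q = [Cr^3+(aq)]^2 / ([Hg^2+(aq)]·[Cr^2+(aq)]^2).
Solving for the unknown gives log [Cr^3+(aq)] = −1.360, so [Cr^3+(aq)] ≈ 0.044 M.

0.044 M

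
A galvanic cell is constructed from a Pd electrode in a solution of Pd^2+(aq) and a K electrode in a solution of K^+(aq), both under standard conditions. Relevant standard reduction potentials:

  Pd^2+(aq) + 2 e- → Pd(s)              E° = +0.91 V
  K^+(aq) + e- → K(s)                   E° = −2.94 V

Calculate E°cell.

+3.85 V

Of the two couples in this cell, the one with the more positive reduction potential is reduced at the cathode: here that is Pd²⁺/Pd (+0.91 V); K⁺/K (−2.94 V) is the anode.
E°cell = E°(cathode) − E°(anode) = +0.91 − (−2.94) = +3.85 V.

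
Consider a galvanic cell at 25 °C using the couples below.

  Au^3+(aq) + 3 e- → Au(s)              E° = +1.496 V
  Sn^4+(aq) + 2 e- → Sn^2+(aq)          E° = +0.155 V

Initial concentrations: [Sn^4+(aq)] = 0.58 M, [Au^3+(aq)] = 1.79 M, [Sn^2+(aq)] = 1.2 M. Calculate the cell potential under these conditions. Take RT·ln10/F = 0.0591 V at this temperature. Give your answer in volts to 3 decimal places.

Au³⁺/Au is reduced (cathode, E° = +1.496 V) and Sn⁴⁺/Sn²⁺ is oxidized (anode).
E°cell = E°cat − E°an = +1.496 − (+0.155) = +1.341 V; n = 6.
For the overall reaction 2 Au^3+(aq) + 3 Sn^2+(aq) → 2 Au(s) + 3 Sn^4+(aq), Q = [Sn^4+(aq)]^3 / ([Au^3+(aq)]^2·[Sn^2+(aq)]^3) = 0.0352, giving log Q = −1.453.
E = E° − (0.0591/n)·log Q = +1.341 − (0.0591/6)(−1.453) = +1.355 V.

+1.355 V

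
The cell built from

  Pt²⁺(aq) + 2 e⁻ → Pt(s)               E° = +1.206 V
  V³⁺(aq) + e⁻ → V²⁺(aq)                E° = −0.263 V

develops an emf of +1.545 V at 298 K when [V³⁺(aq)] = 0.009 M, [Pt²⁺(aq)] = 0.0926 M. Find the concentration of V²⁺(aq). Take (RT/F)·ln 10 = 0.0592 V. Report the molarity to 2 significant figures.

0.57 M

With Pt²⁺/Pt at the cathode and V³⁺/V²⁺ at the anode, E°cell = +1.206 − (−0.263) = +1.469 V (n = 2).
Rearranging E = E° − (0.0592/n)·log Q gives log Q = 2(+1.469 − (+1.545))/0.0592 = −2.568.
The balanced reaction is Pt²⁺(aq) + 2 V²⁺(aq) → Pt(s) + 2 V³⁺(aq), so Q = [V³⁺(aq)]^2 / ([Pt²⁺(aq)]·[V²⁺(aq)]^2).
Solving for the unknown gives log [V²⁺(aq)] = −0.245, so [V²⁺(aq)] ≈ 0.57 M.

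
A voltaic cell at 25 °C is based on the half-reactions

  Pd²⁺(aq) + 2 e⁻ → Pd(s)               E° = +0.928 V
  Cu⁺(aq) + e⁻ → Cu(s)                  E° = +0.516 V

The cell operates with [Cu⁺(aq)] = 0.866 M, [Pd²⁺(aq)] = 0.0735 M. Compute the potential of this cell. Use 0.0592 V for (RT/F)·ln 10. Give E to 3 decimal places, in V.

Pd²⁺/Pd is reduced (cathode, E° = +0.928 V) and Cu⁺/Cu is oxidized (anode).
E°cell = +0.928 − (+0.516) = +0.412 V, with n = 2 electrons transferred.
The balanced reaction is Pd²⁺(aq) + 2 Cu(s) → Pd(s) + 2 Cu⁺(aq), so Q = [Cu⁺(aq)]^2 / [Pd²⁺(aq)] = 10.2 and log Q = 1.009.
Applying E = E° − (RT ln10/nF)·log Q gives +0.412 − (0.0592/2)(1.009) = +0.382 V.

+0.382 V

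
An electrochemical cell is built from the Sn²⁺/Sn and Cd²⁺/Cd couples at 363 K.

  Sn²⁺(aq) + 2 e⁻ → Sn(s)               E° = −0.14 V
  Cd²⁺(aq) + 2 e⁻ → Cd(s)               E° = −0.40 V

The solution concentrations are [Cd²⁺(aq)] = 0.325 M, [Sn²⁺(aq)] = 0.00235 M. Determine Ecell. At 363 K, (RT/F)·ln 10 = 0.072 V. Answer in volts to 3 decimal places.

Sn²⁺/Sn is reduced (cathode, E° = −0.14 V) and Cd²⁺/Cd is oxidized (anode).
The standard potential is −0.14 − (−0.40) = +0.26 V and the balanced reaction transfers n = 2 electrons.
For the overall reaction Sn²⁺(aq) + Cd(s) → Sn(s) + Cd²⁺(aq), Q = [Cd²⁺(aq)] / [Sn²⁺(aq)] = 138, giving log Q = 2.141.
By the Nernst equation, E = +0.26 − (0.072/2)·(2.141) = +0.183 V.

+0.183 V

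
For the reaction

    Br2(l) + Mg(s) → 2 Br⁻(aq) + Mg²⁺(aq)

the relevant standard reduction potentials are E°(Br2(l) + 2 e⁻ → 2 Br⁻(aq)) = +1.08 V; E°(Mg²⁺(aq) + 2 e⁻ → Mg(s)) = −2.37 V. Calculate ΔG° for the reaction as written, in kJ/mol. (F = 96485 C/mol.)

−666 kJ/mol

In the reaction as written Br2(l) is reduced, so the Br₂/Br⁻ couple is the cathode and Mg²⁺/Mg is the anode.
E°cell = +1.08 − (−2.37) = +3.45 V; balancing electrons gives n = 2.
ΔG° = −nFE°cell = −(2)(96485)(+3.45) J/mol = −666 kJ/mol.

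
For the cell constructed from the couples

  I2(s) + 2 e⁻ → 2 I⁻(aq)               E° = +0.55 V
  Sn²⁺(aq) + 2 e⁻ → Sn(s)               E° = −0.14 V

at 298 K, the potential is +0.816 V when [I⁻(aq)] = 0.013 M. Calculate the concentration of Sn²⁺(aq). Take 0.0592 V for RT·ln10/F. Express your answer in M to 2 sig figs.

I₂/I⁻ is the cathode (higher E°); E°cell = +0.55 − (−0.14) = +0.69 V with n = 2.
Rearranging E = E° − (0.0592/n)·log Q gives log Q = 2(+0.69 − (+0.816))/0.0592 = −4.257.
The balanced reaction is I2(s) + Sn(s) → 2 I⁻(aq) + Sn²⁺(aq), so Q = [I⁻(aq)]^2·[Sn²⁺(aq)].
Isolating [Sn²⁺(aq)] in Q = 10^{−4.257} yields log [Sn²⁺(aq)] = −0.485, i.e. 0.33 M.

0.33 M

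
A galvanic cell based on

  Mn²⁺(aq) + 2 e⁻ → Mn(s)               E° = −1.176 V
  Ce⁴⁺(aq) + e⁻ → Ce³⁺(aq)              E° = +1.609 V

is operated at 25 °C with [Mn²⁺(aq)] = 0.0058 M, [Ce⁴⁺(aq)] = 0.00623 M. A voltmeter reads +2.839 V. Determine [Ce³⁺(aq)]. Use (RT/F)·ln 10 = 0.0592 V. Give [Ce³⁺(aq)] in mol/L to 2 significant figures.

Ce⁴⁺/Ce³⁺ is the cathode (higher E°); E°cell = +1.609 − (−1.176) = +2.785 V with n = 2.
Rearranging E = E° − (0.0592/n)·log Q gives log Q = 2(+2.785 − (+2.839))/0.0592 = −1.824.
For 2 Ce⁴⁺(aq) + Mn(s) → 2 Ce³⁺(aq) + Mn²⁺(aq), the reaction quotient is Q = ([Ce³⁺(aq)]^2·[Mn²⁺(aq)]) / [Ce⁴⁺(aq)]^2.
Isolating [Ce³⁺(aq)] in Q = 10^{−1.824} yields log [Ce³⁺(aq)] = −1.999, i.e. 0.010 M.

0.010 M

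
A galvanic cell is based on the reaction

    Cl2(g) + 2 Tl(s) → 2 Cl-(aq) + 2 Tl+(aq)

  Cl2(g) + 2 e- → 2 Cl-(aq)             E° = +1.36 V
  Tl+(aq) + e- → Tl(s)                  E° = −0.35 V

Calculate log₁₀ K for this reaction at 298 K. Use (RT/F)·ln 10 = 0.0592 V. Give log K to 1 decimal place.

log K = 57.8

The Cl₂/Cl⁻ couple is reduced (cathode); E°cell = +1.36 − (−0.35) = +1.71 V with n = 2.
At equilibrium E = 0, so log K = nE°cell / 0.0592 = (2)(+1.71) / 0.0592 = 57.8.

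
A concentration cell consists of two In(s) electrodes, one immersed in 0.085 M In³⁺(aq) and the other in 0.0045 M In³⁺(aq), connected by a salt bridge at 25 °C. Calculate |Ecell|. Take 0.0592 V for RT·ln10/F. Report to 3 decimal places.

For a concentration cell E°cell = 0, since both electrodes use the same couple.
The compartment with the higher In³⁺(aq) concentration (0.085 M) acts as the cathode; ions are reduced there and produced at the dilute (0.0045 M) anode.
With n = 3, Ecell = −(0.0592/3)·log([dilute]/[conc]) = −(0.0592/3)·log(0.0045/0.085) = +0.025 V.

0.025 V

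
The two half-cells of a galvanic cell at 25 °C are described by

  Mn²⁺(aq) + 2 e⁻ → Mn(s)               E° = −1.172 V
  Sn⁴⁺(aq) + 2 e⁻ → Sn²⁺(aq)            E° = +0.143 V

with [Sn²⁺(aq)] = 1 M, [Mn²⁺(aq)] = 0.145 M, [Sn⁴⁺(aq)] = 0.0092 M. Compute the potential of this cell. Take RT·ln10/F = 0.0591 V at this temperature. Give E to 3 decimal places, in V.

+1.280 V

Since E°(Sn⁴⁺/Sn²⁺) > E°(Mn²⁺/Mn), Sn⁴⁺/Sn²⁺ serves as the cathode.
E°cell = +0.143 − (−1.172) = +1.315 V, with n = 2 electrons transferred.
Balancing gives Sn⁴⁺(aq) + Mn(s) → Sn²⁺(aq) + Mn²⁺(aq); hence Q = ([Sn²⁺(aq)]·[Mn²⁺(aq)]) / [Sn⁴⁺(aq)] = 15.8 (log Q = 1.198).
Applying E = E° − (RT ln10/nF)·log Q gives +1.315 − (0.0591/2)(1.198) = +1.280 V.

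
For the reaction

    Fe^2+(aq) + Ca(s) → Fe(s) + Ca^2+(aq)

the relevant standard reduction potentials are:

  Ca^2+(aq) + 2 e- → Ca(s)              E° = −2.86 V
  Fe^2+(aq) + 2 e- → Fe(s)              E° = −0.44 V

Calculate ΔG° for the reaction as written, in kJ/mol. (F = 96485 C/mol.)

In the reaction as written Fe^2+(aq) is reduced, so the Fe²⁺/Fe couple is the cathode and Ca²⁺/Ca is the anode.
E°cell = −0.44 − (−2.86) = +2.42 V; balancing electrons gives n = 2.
ΔG° = −nFE°cell = −(2)(96485)(+2.42) J/mol = −467 kJ/mol.

−467 kJ/mol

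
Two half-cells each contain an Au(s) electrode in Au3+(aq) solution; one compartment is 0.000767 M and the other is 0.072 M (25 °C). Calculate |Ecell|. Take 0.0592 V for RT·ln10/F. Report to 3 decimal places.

For a concentration cell E°cell = 0, since both electrodes use the same couple.
The compartment with the higher Au3+(aq) concentration (0.072 M) acts as the cathode; ions are reduced there and produced at the dilute (0.000767 M) anode.
With n = 3, Ecell = −(0.0592/3)·log([dilute]/[conc]) = −(0.0592/3)·log(0.000767/0.072) = +0.039 V.

0.039 V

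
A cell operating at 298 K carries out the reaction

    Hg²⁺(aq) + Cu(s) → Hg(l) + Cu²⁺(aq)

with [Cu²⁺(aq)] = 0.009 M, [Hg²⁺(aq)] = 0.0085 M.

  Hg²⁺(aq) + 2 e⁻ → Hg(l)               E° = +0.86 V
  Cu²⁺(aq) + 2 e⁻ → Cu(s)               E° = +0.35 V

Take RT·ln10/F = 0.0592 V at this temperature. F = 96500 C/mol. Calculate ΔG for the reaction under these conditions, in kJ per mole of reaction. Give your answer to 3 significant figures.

The standard cell potential is +0.86 − (+0.35) = +0.51 V, with n = 2 electrons in the balanced equation.
The reaction quotient is [Cu²⁺(aq)] / [Hg²⁺(aq)] = 1.06; by Nernst, E = +0.51 − (0.0592/2)(0.025) = +0.5093 V.
Finally ΔG = −nFE = −(2)(96500 C/mol)(+0.5093 V) = −98.3 kJ/mol.

−98.3 kJ/mol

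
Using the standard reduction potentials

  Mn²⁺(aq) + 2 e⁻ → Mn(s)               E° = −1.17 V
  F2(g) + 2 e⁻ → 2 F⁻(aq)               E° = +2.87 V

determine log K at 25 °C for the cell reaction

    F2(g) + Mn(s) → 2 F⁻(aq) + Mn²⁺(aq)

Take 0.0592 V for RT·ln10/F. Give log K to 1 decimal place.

log K = 136.5

The F₂/F⁻ couple is reduced (cathode); E°cell = +2.87 − (−1.17) = +4.04 V with n = 2.
At equilibrium E = 0, so log K = nE°cell / 0.0592 = (2)(+4.04) / 0.0592 = 136.5.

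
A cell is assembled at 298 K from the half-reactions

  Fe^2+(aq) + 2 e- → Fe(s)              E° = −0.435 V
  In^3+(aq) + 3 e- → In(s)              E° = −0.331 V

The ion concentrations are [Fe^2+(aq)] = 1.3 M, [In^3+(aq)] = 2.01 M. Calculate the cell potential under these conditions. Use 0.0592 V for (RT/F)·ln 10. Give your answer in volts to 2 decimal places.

+0.11 V

Since E°(In³⁺/In) > E°(Fe²⁺/Fe), In³⁺/In serves as the cathode.
The standard potential is −0.331 − (−0.435) = +0.104 V and the balanced reaction transfers n = 6 electrons.
The balanced reaction is 2 In^3+(aq) + 3 Fe(s) → 2 In(s) + 3 Fe^2+(aq), so Q = [Fe^2+(aq)]^3 / [In^3+(aq)]^2 = 0.544 and log Q = −0.265.
E = E° − (0.0592/n)·log Q = +0.104 − (0.0592/6)(−0.265) = +0.11 V.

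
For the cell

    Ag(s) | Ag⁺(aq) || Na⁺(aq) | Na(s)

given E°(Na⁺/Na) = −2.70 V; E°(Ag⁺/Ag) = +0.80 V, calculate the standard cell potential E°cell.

By convention the left-hand electrode in cell notation is the anode (oxidation) and the right-hand electrode is the cathode (reduction).
E°cell = E°(right) − E°(left) = −2.70 − (+0.80) = −3.50 V.
The negative sign shows that, as written, the cell would require an external voltage to drive the reaction.

−3.50 V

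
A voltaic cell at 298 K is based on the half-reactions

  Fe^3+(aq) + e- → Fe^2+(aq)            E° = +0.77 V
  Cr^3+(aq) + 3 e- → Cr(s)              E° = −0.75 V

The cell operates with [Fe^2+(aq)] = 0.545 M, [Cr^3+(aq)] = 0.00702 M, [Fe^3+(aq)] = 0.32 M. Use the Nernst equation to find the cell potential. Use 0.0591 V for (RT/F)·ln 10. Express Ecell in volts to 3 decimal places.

+1.549 V

Since E°(Fe³⁺/Fe²⁺) > E°(Cr³⁺/Cr), Fe³⁺/Fe²⁺ serves as the cathode.
E°cell = +0.77 − (−0.75) = +1.52 V, with n = 3 electrons transferred.
Balancing gives 3 Fe^3+(aq) + Cr(s) → 3 Fe^2+(aq) + Cr^3+(aq); hence Q = ([Fe^2+(aq)]^3·[Cr^3+(aq)]) / [Fe^3+(aq)]^3 = 0.0347 (log Q = −1.460).
By the Nernst equation, E = +1.52 − (0.0591/3)·(−1.460) = +1.549 V.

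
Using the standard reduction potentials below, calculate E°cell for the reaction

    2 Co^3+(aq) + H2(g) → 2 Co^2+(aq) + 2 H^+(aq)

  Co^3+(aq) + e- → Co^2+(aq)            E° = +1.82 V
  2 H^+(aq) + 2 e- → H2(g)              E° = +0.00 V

+1.82 V

Co^3+(aq) gains electrons, so the Co³⁺/Co²⁺ couple is the cathode; the 2H⁺/H₂ couple is the anode.
E°cell = E°(cathode) − E°(anode) = +1.82 − (+0.00) = +1.82 V.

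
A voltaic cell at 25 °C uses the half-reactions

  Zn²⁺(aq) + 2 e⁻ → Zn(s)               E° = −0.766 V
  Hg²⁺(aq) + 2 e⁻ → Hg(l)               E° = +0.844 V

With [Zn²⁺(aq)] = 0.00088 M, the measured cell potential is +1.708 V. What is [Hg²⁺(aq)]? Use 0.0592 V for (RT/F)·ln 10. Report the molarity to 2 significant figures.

The Hg²⁺/Hg couple has the larger reduction potential, so it is the cathode: E°cell = +0.844 − (−0.766) = +1.610 V and n = 2.
From the Nernst equation, log Q = n(E° − E)/0.0592 = 2·(+1.610 − (+1.708))/0.0592 = −3.311.
The balanced reaction is Hg²⁺(aq) + Zn(s) → Hg(l) + Zn²⁺(aq), so Q = [Zn²⁺(aq)] / [Hg²⁺(aq)].
Substituting the known concentrations and solving, log [Hg²⁺(aq)] = 0.255 and [Hg²⁺(aq)] = 1.8 M.

1.8 M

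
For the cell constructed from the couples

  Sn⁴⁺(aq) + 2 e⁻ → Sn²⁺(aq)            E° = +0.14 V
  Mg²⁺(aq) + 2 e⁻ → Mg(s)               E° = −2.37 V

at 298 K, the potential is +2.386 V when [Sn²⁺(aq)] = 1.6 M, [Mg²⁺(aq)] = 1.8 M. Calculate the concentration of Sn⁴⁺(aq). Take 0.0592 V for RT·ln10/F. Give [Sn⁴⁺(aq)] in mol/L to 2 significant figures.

0.00019 M

Sn⁴⁺/Sn²⁺ is the cathode (higher E°); E°cell = +0.14 − (−2.37) = +2.51 V with n = 2.
Rearranging E = E° − (0.0592/n)·log Q gives log Q = 2(+2.51 − (+2.386))/0.0592 = 4.189.
The balanced reaction is Sn⁴⁺(aq) + Mg(s) → Sn²⁺(aq) + Mg²⁺(aq), so Q = ([Sn²⁺(aq)]·[Mg²⁺(aq)]) / [Sn⁴⁺(aq)].
Solving for the unknown gives log [Sn⁴⁺(aq)] = −3.730, so [Sn⁴⁺(aq)] ≈ 0.00019 M.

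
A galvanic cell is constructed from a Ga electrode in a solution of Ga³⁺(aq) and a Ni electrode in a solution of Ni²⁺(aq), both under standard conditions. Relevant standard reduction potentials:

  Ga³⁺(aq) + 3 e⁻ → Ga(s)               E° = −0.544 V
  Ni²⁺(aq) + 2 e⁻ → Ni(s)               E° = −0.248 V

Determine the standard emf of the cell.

+0.296 V

Of the two couples in this cell, the one with the more positive reduction potential is reduced at the cathode: here that is Ni²⁺/Ni (−0.248 V); Ga³⁺/Ga (−0.544 V) is the anode.
E°cell = E°(cathode) − E°(anode) = −0.248 − (−0.544) = +0.296 V.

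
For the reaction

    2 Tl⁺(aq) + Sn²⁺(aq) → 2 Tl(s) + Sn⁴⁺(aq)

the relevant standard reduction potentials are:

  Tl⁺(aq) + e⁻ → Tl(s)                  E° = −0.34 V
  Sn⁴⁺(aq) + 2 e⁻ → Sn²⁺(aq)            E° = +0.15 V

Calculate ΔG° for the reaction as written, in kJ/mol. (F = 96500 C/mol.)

+94.6 kJ/mol

In the reaction as written Tl⁺(aq) is reduced, so the Tl⁺/Tl couple is the cathode and Sn⁴⁺/Sn²⁺ is the anode.
E°cell = −0.34 − (+0.15) = −0.49 V; balancing electrons gives n = 2.
ΔG° = −nFE°cell = −(2)(96500)(−0.49) J/mol = +94.6 kJ/mol.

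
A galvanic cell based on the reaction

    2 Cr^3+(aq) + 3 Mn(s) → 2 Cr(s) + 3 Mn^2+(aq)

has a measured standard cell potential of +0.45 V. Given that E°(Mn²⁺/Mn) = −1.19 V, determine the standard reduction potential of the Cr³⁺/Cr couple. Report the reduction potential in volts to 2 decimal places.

In the reaction as written the Cr³⁺/Cr couple is reduced (cathode) and Mn²⁺/Mn is oxidized (anode), so E°cell = E°(Cr³⁺/Cr) − E°(Mn²⁺/Mn).
E°(Cr³⁺/Cr) = E°cell + E°(anode) = +0.45 + (−1.19) = −0.74 V.

−0.74 V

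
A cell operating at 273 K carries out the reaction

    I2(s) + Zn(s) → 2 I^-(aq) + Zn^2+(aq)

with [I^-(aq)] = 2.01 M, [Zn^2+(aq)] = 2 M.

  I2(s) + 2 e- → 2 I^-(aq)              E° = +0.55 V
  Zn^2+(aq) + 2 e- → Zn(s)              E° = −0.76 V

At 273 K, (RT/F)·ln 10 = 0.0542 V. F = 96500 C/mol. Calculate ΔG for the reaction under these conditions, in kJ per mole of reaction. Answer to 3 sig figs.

The standard cell potential is +0.55 − (−0.76) = +1.31 V, with n = 2 electrons in the balanced equation.
Here Q = [I^-(aq)]^2·[Zn^2+(aq)] = 8.08 (log Q = 0.907), giving E = +1.31 − (0.0542/2)·(0.907) = +1.2854 V.
Then ΔG = −nFE = −2 × 96500 × +1.2854 J/mol = −248 kJ/mol.

−248 kJ/mol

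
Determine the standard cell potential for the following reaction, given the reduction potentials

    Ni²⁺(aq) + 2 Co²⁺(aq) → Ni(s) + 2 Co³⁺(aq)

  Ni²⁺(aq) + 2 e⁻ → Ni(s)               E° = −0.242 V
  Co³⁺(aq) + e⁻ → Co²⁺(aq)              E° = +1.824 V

−2.066 V

In the reaction as written, Ni²⁺(aq) is reduced (cathode) and Co³⁺(aq) is produced by oxidation at the anode.
E°cell = E°(cathode) − E°(anode) = −0.242 − (+1.824) = −2.066 V.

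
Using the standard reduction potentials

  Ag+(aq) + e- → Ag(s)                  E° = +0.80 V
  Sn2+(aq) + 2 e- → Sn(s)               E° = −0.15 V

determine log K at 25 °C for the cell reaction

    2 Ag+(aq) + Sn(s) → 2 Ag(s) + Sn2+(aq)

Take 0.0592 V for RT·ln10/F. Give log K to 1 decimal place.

The Ag⁺/Ag couple is reduced (cathode); E°cell = +0.80 − (−0.15) = +0.95 V with n = 2.
At equilibrium E = 0, so log K = nE°cell / 0.0592 = (2)(+0.95) / 0.0592 = 32.1.

log K = 32.1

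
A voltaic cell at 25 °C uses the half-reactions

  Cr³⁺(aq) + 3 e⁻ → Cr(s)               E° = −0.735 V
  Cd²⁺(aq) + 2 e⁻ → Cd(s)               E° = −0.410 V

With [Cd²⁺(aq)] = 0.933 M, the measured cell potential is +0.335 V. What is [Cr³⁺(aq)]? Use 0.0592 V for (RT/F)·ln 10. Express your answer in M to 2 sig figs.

0.28 M

With Cd²⁺/Cd at the cathode and Cr³⁺/Cr at the anode, E°cell = −0.410 − (−0.735) = +0.325 V (n = 6).
From the Nernst equation, log Q = n(E° − E)/0.0592 = 6·(+0.325 − (+0.335))/0.0592 = −1.014.
The balanced reaction is 3 Cd²⁺(aq) + 2 Cr(s) → 3 Cd(s) + 2 Cr³⁺(aq), so Q = [Cr³⁺(aq)]^2 / [Cd²⁺(aq)]^3.
Solving for the unknown gives log [Cr³⁺(aq)] = −0.552, so [Cr³⁺(aq)] ≈ 0.28 M.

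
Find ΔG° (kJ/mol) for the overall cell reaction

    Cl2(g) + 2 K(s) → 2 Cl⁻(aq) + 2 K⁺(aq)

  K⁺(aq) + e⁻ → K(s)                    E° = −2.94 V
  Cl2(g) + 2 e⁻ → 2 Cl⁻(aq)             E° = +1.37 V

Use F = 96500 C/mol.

−832 kJ/mol

In the reaction as written Cl2(g) is reduced, so the Cl₂/Cl⁻ couple is the cathode and K⁺/K is the anode.
E°cell = +1.37 − (−2.94) = +4.31 V; balancing electrons gives n = 2.
ΔG° = −nFE°cell = −(2)(96500)(+4.31) J/mol = −832 kJ/mol.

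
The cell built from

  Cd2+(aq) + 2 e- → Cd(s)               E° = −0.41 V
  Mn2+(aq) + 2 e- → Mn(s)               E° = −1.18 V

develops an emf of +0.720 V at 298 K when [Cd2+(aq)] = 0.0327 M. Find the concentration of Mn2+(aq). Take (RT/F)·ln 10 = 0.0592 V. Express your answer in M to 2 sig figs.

Cd²⁺/Cd is the cathode (higher E°); E°cell = −0.41 − (−1.18) = +0.77 V with n = 2.
Rearranging E = E° − (0.0592/n)·log Q gives log Q = 2(+0.77 − (+0.720))/0.0592 = 1.689.
Balancing electrons gives Cd2+(aq) + Mn(s) → Cd(s) + Mn2+(aq); thus Q = [Mn2+(aq)] / [Cd2+(aq)].
Solving for the unknown gives log [Mn2+(aq)] = 0.204, so [Mn2+(aq)] ≈ 1.6 M.

1.6 M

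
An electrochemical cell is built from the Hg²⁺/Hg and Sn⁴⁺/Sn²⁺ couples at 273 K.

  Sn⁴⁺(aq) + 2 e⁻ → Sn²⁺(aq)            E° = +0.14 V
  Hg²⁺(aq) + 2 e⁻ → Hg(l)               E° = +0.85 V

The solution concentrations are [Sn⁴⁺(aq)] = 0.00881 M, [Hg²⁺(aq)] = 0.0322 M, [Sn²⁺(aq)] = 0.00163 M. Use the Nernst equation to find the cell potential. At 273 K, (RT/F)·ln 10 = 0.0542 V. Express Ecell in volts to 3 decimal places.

+0.650 V

Since E°(Hg²⁺/Hg) > E°(Sn⁴⁺/Sn²⁺), Hg²⁺/Hg serves as the cathode.
The standard potential is +0.85 − (+0.14) = +0.71 V and the balanced reaction transfers n = 2 electrons.
Balancing gives Hg²⁺(aq) + Sn²⁺(aq) → Hg(l) + Sn⁴⁺(aq); hence Q = [Sn⁴⁺(aq)] / ([Hg²⁺(aq)]·[Sn²⁺(aq)]) = 168 (log Q = 2.225).
E = E° − (0.0542/n)·log Q = +0.71 − (0.0542/2)(2.225) = +0.650 V.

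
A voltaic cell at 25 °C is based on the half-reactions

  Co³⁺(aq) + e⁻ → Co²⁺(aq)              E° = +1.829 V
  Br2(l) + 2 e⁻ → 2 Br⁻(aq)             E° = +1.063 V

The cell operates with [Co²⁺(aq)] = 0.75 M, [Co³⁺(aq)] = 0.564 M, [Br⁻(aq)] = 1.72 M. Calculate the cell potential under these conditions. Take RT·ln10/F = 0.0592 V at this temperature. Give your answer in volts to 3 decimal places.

The Co³⁺/Co²⁺ couple has the more positive E°, so it is the cathode; Br₂/Br⁻ is the anode.
E°cell = +1.829 − (+1.063) = +0.766 V, with n = 2 electrons transferred.
Balancing gives 2 Co³⁺(aq) + 2 Br⁻(aq) → 2 Co²⁺(aq) + Br2(l); hence Q = [Co²⁺(aq)]^2 / ([Co³⁺(aq)]^2·[Br⁻(aq)]^2) = 0.598 (log Q = −0.223).
E = E° − (0.0592/n)·log Q = +0.766 − (0.0592/2)(−0.223) = +0.773 V.

+0.773 V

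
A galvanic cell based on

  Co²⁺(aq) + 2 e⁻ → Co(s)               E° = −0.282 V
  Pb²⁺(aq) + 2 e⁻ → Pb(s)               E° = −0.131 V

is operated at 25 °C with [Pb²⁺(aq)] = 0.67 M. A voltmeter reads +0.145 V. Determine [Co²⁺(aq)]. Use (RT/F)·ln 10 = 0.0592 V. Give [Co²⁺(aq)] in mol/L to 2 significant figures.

Pb²⁺/Pb is the cathode (higher E°); E°cell = −0.131 − (−0.282) = +0.151 V with n = 2.
Rearranging E = E° − (0.0592/n)·log Q gives log Q = 2(+0.151 − (+0.145))/0.0592 = 0.203.
For Pb²⁺(aq) + Co(s) → Pb(s) + Co²⁺(aq), the reaction quotient is Q = [Co²⁺(aq)] / [Pb²⁺(aq)].
Substituting the known concentrations and solving, log [Co²⁺(aq)] = 0.029 and [Co²⁺(aq)] = 1.1 M.

1.1 M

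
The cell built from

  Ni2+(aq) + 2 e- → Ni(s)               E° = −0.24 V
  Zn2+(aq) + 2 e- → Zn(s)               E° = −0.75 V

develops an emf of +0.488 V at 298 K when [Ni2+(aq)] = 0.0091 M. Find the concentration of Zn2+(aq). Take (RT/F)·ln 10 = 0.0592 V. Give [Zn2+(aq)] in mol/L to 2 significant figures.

With Ni²⁺/Ni at the cathode and Zn²⁺/Zn at the anode, E°cell = −0.24 − (−0.75) = +0.51 V (n = 2).
Since E = E° − (0.0592/n)·log Q, log Q = n(E° − E)/0.0592 = 0.743.
For Ni2+(aq) + Zn(s) → Ni(s) + Zn2+(aq), the reaction quotient is Q = [Zn2+(aq)] / [Ni2+(aq)].
Solving for the unknown gives log [Zn2+(aq)] = −1.298, so [Zn2+(aq)] ≈ 0.050 M.

0.050 M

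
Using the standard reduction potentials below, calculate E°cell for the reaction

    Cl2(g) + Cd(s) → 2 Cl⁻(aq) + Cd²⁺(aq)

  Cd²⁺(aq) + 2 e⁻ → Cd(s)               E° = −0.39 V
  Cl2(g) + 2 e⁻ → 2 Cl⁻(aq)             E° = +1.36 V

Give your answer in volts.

Cl2(g) gains electrons, so the Cl₂/Cl⁻ couple is the cathode; the Cd²⁺/Cd couple is the anode.
E°cell = E°(cathode) − E°(anode) = +1.36 − (−0.39) = +1.75 V.

+1.75 V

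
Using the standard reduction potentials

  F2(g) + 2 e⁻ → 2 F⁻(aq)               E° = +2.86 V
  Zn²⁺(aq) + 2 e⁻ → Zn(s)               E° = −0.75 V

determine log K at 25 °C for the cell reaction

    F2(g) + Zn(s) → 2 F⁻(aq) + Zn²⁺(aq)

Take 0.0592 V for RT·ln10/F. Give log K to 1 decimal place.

log K = 122.0

The F₂/F⁻ couple is reduced (cathode); E°cell = +2.86 − (−0.75) = +3.61 V with n = 2.
At equilibrium E = 0, so log K = nE°cell / 0.0592 = (2)(+3.61) / 0.0592 = 122.0.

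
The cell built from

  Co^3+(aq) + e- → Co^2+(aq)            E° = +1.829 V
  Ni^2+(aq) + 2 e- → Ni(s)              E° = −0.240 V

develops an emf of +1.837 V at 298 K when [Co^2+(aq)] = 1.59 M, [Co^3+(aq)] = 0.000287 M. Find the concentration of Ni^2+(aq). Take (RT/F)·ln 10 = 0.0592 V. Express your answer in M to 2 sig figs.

The Co³⁺/Co²⁺ couple has the larger reduction potential, so it is the cathode: E°cell = +1.829 − (−0.240) = +2.069 V and n = 2.
Since E = E° − (0.0592/n)·log Q, log Q = n(E° − E)/0.0592 = 7.838.
For 2 Co^3+(aq) + Ni(s) → 2 Co^2+(aq) + Ni^2+(aq), the reaction quotient is Q = ([Co^2+(aq)]^2·[Ni^2+(aq)]) / [Co^3+(aq)]^2.
Substituting the known concentrations and solving, log [Ni^2+(aq)] = 0.351 and [Ni^2+(aq)] = 2.2 M.

2.2 M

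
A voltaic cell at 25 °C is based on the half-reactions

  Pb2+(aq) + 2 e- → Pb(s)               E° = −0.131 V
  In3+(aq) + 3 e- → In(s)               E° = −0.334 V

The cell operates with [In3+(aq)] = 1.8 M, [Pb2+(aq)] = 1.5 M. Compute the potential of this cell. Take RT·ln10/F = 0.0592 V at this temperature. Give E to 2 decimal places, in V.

The Pb²⁺/Pb couple has the more positive E°, so it is the cathode; In³⁺/In is the anode.
The standard potential is −0.131 − (−0.334) = +0.203 V and the balanced reaction transfers n = 6 electrons.
The balanced reaction is 3 Pb2+(aq) + 2 In(s) → 3 Pb(s) + 2 In3+(aq), so Q = [In3+(aq)]^2 / [Pb2+(aq)]^3 = 0.96 and log Q = −0.018.
Applying E = E° − (RT ln10/nF)·log Q gives +0.203 − (0.0592/6)(−0.018) = +0.20 V.

+0.20 V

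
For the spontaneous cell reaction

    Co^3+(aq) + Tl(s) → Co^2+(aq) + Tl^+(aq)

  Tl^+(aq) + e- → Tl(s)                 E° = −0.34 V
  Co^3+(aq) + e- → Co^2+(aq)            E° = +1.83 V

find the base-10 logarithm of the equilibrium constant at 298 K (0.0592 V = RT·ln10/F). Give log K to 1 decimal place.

The Co³⁺/Co²⁺ couple is reduced (cathode); E°cell = +1.83 − (−0.34) = +2.17 V with n = 1.
At equilibrium E = 0, so log K = nE°cell / 0.0592 = (1)(+2.17) / 0.0592 = 36.7.

log K = 36.7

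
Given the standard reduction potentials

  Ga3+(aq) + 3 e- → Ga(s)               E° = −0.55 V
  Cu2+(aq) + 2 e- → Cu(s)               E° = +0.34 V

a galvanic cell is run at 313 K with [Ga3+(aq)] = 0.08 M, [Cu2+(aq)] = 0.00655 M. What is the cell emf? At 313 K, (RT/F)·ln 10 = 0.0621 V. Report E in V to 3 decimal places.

+0.845 V

The Cu²⁺/Cu couple has the more positive E°, so it is the cathode; Ga³⁺/Ga is the anode.
E°cell = E°cat − E°an = +0.34 − (−0.55) = +0.89 V; n = 6.
Balancing gives 3 Cu2+(aq) + 2 Ga(s) → 3 Cu(s) + 2 Ga3+(aq); hence Q = [Ga3+(aq)]^2 / [Cu2+(aq)]^3 = 2.28×10^4 (log Q = 4.357).
By the Nernst equation, E = +0.89 − (0.0621/6)·(4.357) = +0.845 V.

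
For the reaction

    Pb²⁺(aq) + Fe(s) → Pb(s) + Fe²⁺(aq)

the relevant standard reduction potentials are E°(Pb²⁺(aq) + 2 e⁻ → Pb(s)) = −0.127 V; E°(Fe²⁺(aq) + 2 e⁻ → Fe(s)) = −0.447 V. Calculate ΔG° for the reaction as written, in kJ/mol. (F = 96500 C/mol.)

In the reaction as written Pb²⁺(aq) is reduced, so the Pb²⁺/Pb couple is the cathode and Fe²⁺/Fe is the anode.
E°cell = −0.127 − (−0.447) = +0.320 V; balancing electrons gives n = 2.
ΔG° = −nFE°cell = −(2)(96500)(+0.320) J/mol = −61.8 kJ/mol.

−61.8 kJ/mol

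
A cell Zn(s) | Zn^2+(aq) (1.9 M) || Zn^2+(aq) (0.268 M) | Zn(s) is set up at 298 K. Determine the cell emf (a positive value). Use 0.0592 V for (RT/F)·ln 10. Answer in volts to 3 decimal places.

0.025 V

For a concentration cell E°cell = 0, since both electrodes use the same couple.
The compartment with the higher Zn^2+(aq) concentration (1.9 M) acts as the cathode; ions are reduced there and produced at the dilute (0.268 M) anode.
With n = 2, Ecell = −(0.0592/2)·log([dilute]/[conc]) = −(0.0592/2)·log(0.268/1.9) = +0.025 V.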